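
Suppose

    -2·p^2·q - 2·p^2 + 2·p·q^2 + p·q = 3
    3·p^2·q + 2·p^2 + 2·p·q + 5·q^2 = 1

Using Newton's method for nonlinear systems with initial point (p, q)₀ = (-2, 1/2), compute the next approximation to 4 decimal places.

At (-2, 1/2): F = (-17.0000, 12.2500).
Jacobian J = [[-4·p·q - 4·p + 2·q^2 + q, -2·p^2 + 4·p·q + p], [6·p·q + 4·p + 2·q, 3·p^2 + 2·p + 10·q]].
At the point, J = [[13.0000, -14.0000], [-13.0000, 13.0000]] (det J = -13.0000).
Solving J·Δ = −F gives Δ = (-3.8077, -4.7500).
Then the next iterate is (p, q)₁ = (-5.8077, -4.2500).

(-5.8077, -4.2500)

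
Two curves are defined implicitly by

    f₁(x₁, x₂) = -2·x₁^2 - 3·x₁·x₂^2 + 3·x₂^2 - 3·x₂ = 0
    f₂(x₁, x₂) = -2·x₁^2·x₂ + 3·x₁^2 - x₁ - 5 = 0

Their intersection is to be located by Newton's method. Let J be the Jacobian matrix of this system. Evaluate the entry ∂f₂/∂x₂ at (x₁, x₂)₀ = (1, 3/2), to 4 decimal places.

∂f₂/∂x₂ = -2·x₁^2.
At (1, 3/2) this is -2.0000.

-2.0000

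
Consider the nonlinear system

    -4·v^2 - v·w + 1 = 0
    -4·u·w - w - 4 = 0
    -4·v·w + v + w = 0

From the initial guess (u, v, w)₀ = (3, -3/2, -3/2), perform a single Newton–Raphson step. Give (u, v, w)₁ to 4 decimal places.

At (3, -3/2, -3/2): F = (-10.2500, 15.5000, -12.0000).
Jacobian J = [[0, -8·v - w, -v], [-4·w, 0, -4·u - 1], [0, -4·w + 1, -4·v + 1]].
At the point, J = [[0.0000, 13.5000, 1.5000], [6.0000, 0.0000, -13.0000], [0.0000, 7.0000, 7.0000]] (det J = -504.0000).
Solving J·Δ = −F gives Δ = (-0.2555, 0.6399, 1.0744).
Then the next iterate is (u, v, w)₁ = (2.7445, -0.8601, -0.4256).

(2.7445, -0.8601, -0.4256)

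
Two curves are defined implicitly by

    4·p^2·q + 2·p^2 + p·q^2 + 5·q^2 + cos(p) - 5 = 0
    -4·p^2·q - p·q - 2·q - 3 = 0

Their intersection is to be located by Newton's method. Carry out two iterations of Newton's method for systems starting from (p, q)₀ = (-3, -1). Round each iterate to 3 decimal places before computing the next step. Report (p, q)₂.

At (-3, -1): F = (-21.98999, 32.000).
Jacobian J = [[8·p·q + 4·p + q^2 - sin(p), 4·p^2 + 2·p·q + 10·q], [-8·p·q - q, -4·p^2 - p - 2]].
At the point, J = [[13.14112, 32.000], [-23.000, -35.000]] (det J = 276.06080).
Solving J·Δ = −F gives Δ = (0.921, 0.309).
Then the next iterate is (p, q)₁ = (-2.079, -0.691).
Round to (-2.079, -0.691) and repeat: F = (-7.39408, 8.89209), J = [[4.52781, 13.25214], [-10.80171, -17.20996]].
Δ = (-0.144, 0.607), so (p, q)₂ = (-2.223, -0.084).

(-2.223, -0.084)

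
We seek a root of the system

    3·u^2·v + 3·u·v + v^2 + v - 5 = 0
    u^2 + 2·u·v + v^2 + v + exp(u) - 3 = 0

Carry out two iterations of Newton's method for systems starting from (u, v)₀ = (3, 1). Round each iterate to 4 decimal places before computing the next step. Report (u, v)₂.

At (3, 1): F = (33.0000, 34.085537).
Jacobian J = [[6·u·v + 3·v, 3·u^2 + 3·u + 2·v + 1], [2·u + 2·v + exp(u), 2·u + 2·v + 1]].
At the point, J = [[21.0000, 39.0000], [28.085537, 9.0000]] (det J = -906.335940).
Solving J·Δ = −F gives Δ = (-1.1390, -0.2328).
Then the next iterate is (u, v)₁ = (1.8610, 0.7672).
Round to (1.8610, 0.7672) and repeat: F = (8.610253, 11.104799), J = [[10.868155, 18.507363], [11.686564, 6.2564]].
Δ = (-1.0227, 0.1353), so (u, v)₂ = (0.8383, 0.9025).

(0.8383, 0.9025)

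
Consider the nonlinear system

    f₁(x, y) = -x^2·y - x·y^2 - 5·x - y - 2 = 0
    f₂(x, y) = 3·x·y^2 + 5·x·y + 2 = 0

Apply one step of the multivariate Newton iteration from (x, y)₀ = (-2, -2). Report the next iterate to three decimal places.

At (-2, -2): F = (26.000, -2.000).
Jacobian J = [[-2·x·y - y^2 - 5, -x^2 - 2·x·y - 1], [3·y^2 + 5·y, 6·x·y + 5·x]].
At the point, J = [[-17.000, -13.000], [2.000, 14.000]] (det J = -212.000).
Solving J·Δ = −F gives Δ = (1.594, -0.085).
Then the next iterate is (x, y)₁ = (-0.406, -2.085).

(-0.406, -2.085)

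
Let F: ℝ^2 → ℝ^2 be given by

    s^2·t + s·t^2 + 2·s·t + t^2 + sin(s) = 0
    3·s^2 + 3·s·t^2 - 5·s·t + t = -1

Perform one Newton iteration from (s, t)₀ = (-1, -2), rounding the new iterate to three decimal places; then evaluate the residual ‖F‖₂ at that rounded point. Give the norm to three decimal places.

3.621

At (-1, -2): F = (1.15853, -20.000).
Jacobian J = [[2·s·t + t^2 + 2·t + cos(s), s^2 + 2·s·t + 2·s + 2·t], [6·s + 3·t^2 - 5·t, 6·s·t - 5·s + 1]].
At the point, J = [[4.54030, -1.000], [16.000, 18.000]] (det J = 97.72544).
Solving J·Δ = −F gives Δ = (-0.009, 1.119).
Then the next iterate is (s, t)₁ = (-1.009, -0.881).
Re-evaluating at (-1.009, -0.881): F = (0.02764, -3.62084), so ‖F‖₂ = 3.621.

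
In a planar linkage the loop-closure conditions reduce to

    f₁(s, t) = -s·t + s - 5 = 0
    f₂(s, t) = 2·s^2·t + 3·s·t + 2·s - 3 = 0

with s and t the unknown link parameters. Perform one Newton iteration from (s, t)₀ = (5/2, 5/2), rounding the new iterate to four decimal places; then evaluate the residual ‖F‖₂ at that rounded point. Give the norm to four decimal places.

At (5/2, 5/2): F = (-8.7500, 52.0000).
Jacobian J = [[-t + 1, -s], [4·s·t + 3·t + 2, 2·s^2 + 3·s]].
At the point, J = [[-1.5000, -2.5000], [34.5000, 20.0000]] (det J = 56.2500).
Solving J·Δ = −F gives Δ = (0.8000, -3.9800).
Then the next iterate is (s, t)₁ = (3.3000, -1.4800).
Re-evaluating at (3.3000, -1.4800): F = (3.1840, -43.2864), so ‖F‖₂ = 43.4033.

43.4033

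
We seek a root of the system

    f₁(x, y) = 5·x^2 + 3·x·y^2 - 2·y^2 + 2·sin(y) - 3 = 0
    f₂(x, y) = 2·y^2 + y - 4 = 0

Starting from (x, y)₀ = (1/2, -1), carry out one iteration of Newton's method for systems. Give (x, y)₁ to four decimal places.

(1.2517, -2.0000)

At (1/2, -1): F = (-3.932942, -3.0000).
Jacobian J = [[10·x + 3·y^2, 6·x·y - 4·y + 2·cos(y)], [0, 4·y + 1]].
At the point, J = [[8.0000, 2.080605], [0.0000, -3.0000]] (det J = -24.0000).
Solving J·Δ = −F gives Δ = (0.7517, -1.0000).
Then the next iterate is (x, y)₁ = (1.2517, -2.0000).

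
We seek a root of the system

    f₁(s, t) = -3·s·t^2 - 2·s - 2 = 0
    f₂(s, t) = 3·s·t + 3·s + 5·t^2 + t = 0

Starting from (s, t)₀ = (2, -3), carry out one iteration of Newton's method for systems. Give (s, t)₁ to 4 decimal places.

(1.6602, -1.6070)

At (2, -3): F = (-60.0000, 30.0000).
Jacobian J = [[-3·t^2 - 2, -6·s·t], [3·t + 3, 3·s + 10·t + 1]].
At the point, J = [[-29.0000, 36.0000], [-6.0000, -23.0000]] (det J = 883.0000).
Solving J·Δ = −F gives Δ = (-0.3398, 1.3930).
Then the next iterate is (s, t)₁ = (1.6602, -1.6070).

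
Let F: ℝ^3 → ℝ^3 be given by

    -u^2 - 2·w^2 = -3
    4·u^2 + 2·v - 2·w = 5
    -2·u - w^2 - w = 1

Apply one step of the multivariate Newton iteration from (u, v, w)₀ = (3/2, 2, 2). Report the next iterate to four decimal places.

(-42.2500, 278.0000, 17.5000)

At (3/2, 2, 2): F = (-7.2500, 4.0000, -10.0000).
Jacobian J = [[-2·u, 0, -4·w], [8·u, 2, -2], [-2, 0, -2·w - 1]].
At the point, J = [[-3.0000, 0.0000, -8.0000], [12.0000, 2.0000, -2.0000], [-2.0000, 0.0000, -5.0000]] (det J = -2.0000).
Solving J·Δ = −F gives Δ = (-43.7500, 276.0000, 15.5000).
Then the next iterate is (u, v, w)₁ = (-42.2500, 278.0000, 17.5000).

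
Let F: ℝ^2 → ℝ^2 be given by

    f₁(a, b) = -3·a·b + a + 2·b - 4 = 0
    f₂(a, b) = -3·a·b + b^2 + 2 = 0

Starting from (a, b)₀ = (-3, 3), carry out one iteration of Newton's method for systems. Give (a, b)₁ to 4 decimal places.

At (-3, 3): F = (26.0000, 38.0000).
Jacobian J = [[-3·b + 1, -3·a + 2], [-3·b, -3·a + 2·b]].
At the point, J = [[-8.0000, 11.0000], [-9.0000, 15.0000]] (det J = -21.0000).
Solving J·Δ = −F gives Δ = (-1.3333, -3.3333).
Then the next iterate is (a, b)₁ = (-4.3333, -0.3333).

(-4.3333, -0.3333)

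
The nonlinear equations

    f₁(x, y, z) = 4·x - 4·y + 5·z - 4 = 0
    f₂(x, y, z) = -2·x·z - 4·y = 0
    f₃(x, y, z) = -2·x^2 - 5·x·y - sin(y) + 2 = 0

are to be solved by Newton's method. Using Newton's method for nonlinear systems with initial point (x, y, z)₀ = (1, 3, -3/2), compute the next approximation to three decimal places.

At (1, 3, -3/2): F = (-19.500, -9.000, -15.14112).
Jacobian J = [[4, -4, 5], [-2·z, -4, -2·x], [-4·x - 5·y, -5·x - cos(y), 0]].
At the point, J = [[4.000, -4.000, 5.000], [3.000, -4.000, -2.000], [-19.000, -4.01001, 0.000]] (det J = -624.23017).
Solving J·Δ = −F gives Δ = (-0.140, -3.115, 1.520).
Then the next iterate is (x, y, z)₁ = (0.860, -0.115, 0.020).

(0.860, -0.115, 0.020)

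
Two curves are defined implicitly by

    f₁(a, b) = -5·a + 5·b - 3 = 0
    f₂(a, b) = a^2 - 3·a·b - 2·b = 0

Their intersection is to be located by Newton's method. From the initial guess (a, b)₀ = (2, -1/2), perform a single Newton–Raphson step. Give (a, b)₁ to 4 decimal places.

At (2, -1/2): F = (-15.5000, 8.0000).
Jacobian J = [[-5, 5], [2·a - 3·b, -3·a - 2]].
At the point, J = [[-5.0000, 5.0000], [5.5000, -8.0000]] (det J = 12.5000).
Solving J·Δ = −F gives Δ = (-6.7200, -3.6200).
Then the next iterate is (a, b)₁ = (-4.7200, -4.1200).

(-4.7200, -4.1200)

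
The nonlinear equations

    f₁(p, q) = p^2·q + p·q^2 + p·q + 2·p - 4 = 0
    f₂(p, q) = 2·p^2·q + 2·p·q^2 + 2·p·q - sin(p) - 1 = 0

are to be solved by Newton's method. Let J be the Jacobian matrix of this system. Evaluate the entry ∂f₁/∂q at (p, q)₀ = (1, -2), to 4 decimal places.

-2.0000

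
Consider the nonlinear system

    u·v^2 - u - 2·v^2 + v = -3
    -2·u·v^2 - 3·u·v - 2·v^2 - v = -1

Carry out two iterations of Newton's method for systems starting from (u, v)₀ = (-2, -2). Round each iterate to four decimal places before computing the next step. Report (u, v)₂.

(-0.3313, -0.9137)

At (-2, -2): F = (-13.0000, -1.0000).
Jacobian J = [[v^2 - 1, 2·u·v - 4·v + 1], [-2·v^2 - 3·v, -4·u·v - 3·u - 4·v - 1]].
At the point, J = [[3.0000, 17.0000], [-2.0000, -3.0000]] (det J = 25.0000).
Solving J·Δ = −F gives Δ = (-2.2400, 1.1600).
Then the next iterate is (u, v)₁ = (-4.2400, -0.8400).
Round to (-4.2400, -0.8400) and repeat: F = (1.997056, -4.272512), J = [[-0.2944, 11.4832], [1.1088, 0.8336]].
Δ = (3.9087, -0.0737), so (u, v)₂ = (-0.3313, -0.9137).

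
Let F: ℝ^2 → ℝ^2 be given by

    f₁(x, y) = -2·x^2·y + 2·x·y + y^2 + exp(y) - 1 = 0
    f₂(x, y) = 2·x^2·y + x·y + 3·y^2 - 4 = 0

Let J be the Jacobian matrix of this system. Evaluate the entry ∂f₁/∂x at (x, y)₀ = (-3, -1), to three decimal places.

-14.000

∂f₁/∂x = -4·x·y + 2·y.
At (-3, -1) this is -14.000.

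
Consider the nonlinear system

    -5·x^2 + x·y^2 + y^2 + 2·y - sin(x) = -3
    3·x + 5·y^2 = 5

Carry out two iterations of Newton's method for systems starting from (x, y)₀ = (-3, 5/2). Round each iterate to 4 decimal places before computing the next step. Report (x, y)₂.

At (-3, 5/2): F = (-49.358880, 17.2500).
Jacobian J = [[-10·x + y^2 - cos(x), 2·x·y + 2·y + 2], [3, 10·y]].
At the point, J = [[37.239992, -8.0000], [3.0000, 25.0000]] (det J = 954.999812).
Solving J·Δ = −F gives Δ = (1.1476, -0.8277).
Then the next iterate is (x, y)₁ = (-1.8524, 1.6723).
Round to (-1.8524, 1.6723) and repeat: F = (-12.235529, 3.425736), J = [[21.598484, -0.850937], [3.0000, 16.7230]].
Δ = (0.5545, -0.3043), so (x, y)₂ = (-1.2979, 1.3680).

(-1.2979, 1.3680)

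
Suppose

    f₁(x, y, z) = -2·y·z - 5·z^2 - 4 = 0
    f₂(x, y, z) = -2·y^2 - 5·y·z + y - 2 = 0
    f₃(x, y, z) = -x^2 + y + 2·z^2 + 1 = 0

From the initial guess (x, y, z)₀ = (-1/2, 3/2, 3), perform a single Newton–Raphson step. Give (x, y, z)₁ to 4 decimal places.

(-0.5671, 0.7317, 1.3821)

At (-1/2, 3/2, 3): F = (-58.0000, -27.5000, 20.2500).
Jacobian J = [[0, -2·z, -2·y - 10·z], [0, -4·y - 5·z + 1, -5·y], [-2·x, 1, 4·z]].
At the point, J = [[0.0000, -6.0000, -33.0000], [0.0000, -20.0000, -7.5000], [1.0000, 1.0000, 12.0000]] (det J = -615.0000).
Solving J·Δ = −F gives Δ = (-0.0671, -0.7683, -1.6179).
Then the next iterate is (x, y, z)₁ = (-0.5671, 0.7317, 1.3821).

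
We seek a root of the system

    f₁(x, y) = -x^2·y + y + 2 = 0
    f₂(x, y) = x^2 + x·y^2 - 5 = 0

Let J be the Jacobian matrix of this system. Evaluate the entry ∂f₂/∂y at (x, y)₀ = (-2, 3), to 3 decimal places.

-12.000

∂f₂/∂y = 2·x·y.
At (-2, 3) this is -12.000.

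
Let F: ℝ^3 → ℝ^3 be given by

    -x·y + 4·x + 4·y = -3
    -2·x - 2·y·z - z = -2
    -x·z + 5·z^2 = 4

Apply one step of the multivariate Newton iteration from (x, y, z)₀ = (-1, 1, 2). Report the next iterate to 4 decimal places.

At (-1, 1, 2): F = (4.0000, -2.0000, 18.0000).
Jacobian J = [[-y + 4, -x + 4, 0], [-2, -2·z, -2·y - 1], [-z, 0, -x + 10·z]].
At the point, J = [[3.0000, 5.0000, 0.0000], [-2.0000, -4.0000, -3.0000], [-2.0000, 0.0000, 21.0000]] (det J = -12.0000).
Solving J·Δ = −F gives Δ = (-33.0000, 19.0000, -4.0000).
Then the next iterate is (x, y, z)₁ = (-34.0000, 20.0000, -2.0000).

(-34.0000, 20.0000, -2.0000)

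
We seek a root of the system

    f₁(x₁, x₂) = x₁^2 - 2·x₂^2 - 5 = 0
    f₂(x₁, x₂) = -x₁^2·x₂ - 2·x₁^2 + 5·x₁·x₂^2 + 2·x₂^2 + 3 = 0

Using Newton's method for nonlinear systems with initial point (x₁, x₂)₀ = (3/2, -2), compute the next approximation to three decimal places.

At (3/2, -2): F = (-10.750, 41.000).
Jacobian J = [[2·x₁, -4·x₂], [-2·x₁·x₂ - 4·x₁ + 5·x₂^2, -x₁^2 + 10·x₁·x₂ + 4·x₂]].
At the point, J = [[3.000, 8.000], [20.000, -40.250]] (det J = -280.750).
Solving J·Δ = −F gives Δ = (0.373, 1.204).
Then the next iterate is (x₁, x₂)₁ = (1.873, -0.796).

(1.873, -0.796)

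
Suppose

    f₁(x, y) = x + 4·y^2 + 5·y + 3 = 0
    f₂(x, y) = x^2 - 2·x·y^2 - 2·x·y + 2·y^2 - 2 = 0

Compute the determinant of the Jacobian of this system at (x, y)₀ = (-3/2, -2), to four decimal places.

J = [[1, 8·y + 5], [2·x - 2·y^2 - 2·y, -4·x·y - 2·x + 4·y]].
At the point, J = [[1.0000, -11.0000], [-7.0000, -17.0000]].
det J = -94.0000.

-94.0000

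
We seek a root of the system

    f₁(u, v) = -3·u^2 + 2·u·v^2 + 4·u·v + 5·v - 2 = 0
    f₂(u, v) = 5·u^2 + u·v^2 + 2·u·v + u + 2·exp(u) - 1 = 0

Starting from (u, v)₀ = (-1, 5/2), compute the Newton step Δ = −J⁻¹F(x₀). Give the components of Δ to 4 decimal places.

At (-1, 5/2): F = (-15.0000, -7.514241).
Jacobian J = [[-6·u + 2·v^2 + 4·v, 4·u·v + 4·u + 5], [10·u + v^2 + 2·v + 2·exp(u) + 1, 2·u·v + 2·u]].
At the point, J = [[28.5000, -9.0000], [2.985759, -7.0000]] (det J = -172.628170).
Solving J·Δ = −F gives Δ = (0.2165, -0.9811).

(0.2165, -0.9811)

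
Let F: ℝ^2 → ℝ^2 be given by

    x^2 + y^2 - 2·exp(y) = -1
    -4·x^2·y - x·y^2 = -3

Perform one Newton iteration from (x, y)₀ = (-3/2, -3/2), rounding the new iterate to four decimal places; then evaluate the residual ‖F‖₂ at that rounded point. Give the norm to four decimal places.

3.6163

At (-3/2, -3/2): F = (5.053740, 19.8750).
Jacobian J = [[2·x, 2·y - 2·exp(y)], [-8·x·y - y^2, -4·x^2 - 2·x·y]].
At the point, J = [[-3.0000, -3.446260], [-20.2500, -13.5000]] (det J = -29.286771).
Solving J·Δ = −F gives Δ = (0.0092, 1.4584).
Then the next iterate is (x, y)₁ = (-1.4908, -0.0416).
Re-evaluating at (-1.4908, -0.0416): F = (1.305708, 3.372401), so ‖F‖₂ = 3.6163.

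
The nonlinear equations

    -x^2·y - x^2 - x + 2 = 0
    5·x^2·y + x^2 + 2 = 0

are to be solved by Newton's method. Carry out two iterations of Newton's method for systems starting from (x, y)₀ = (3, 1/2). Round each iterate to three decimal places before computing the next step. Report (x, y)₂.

At (3, 1/2): F = (-14.500, 33.500).
Jacobian J = [[-2·x·y - 2·x - 1, -x^2], [10·x·y + 2·x, 5·x^2]].
At the point, J = [[-10.000, -9.000], [21.000, 45.000]] (det J = -261.000).
Solving J·Δ = −F gives Δ = (-1.345, -0.117).
Then the next iterate is (x, y)₁ = (1.655, 0.383).
Round to (1.655, 0.383) and repeat: F = (-3.44307, 9.98426), J = [[-5.57773, -2.73903], [9.64865, 13.69513]].
Δ = (-0.396, -0.450), so (x, y)₂ = (1.259, -0.067).

(1.259, -0.067)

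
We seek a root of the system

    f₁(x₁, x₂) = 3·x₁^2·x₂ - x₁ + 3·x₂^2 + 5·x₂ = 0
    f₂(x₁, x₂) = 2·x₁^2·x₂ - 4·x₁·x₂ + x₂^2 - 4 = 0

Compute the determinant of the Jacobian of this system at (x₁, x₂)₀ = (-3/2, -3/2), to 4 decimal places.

52.5000

J = [[6·x₁·x₂ - 1, 3·x₁^2 + 6·x₂ + 5], [4·x₁·x₂ - 4·x₂, 2·x₁^2 - 4·x₁ + 2·x₂]].
At the point, J = [[12.5000, 2.7500], [15.0000, 7.5000]].
det J = 52.5000.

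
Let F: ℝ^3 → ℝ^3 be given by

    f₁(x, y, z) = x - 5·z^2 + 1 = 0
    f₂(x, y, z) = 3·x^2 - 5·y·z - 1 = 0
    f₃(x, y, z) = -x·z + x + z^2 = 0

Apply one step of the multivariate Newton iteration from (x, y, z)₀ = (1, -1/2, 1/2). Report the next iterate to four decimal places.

At (1, -1/2, 1/2): F = (0.7500, 3.2500, 0.7500).
Jacobian J = [[1, 0, -10·z], [6·x, -5·z, -5·y], [-z + 1, 0, -x + 2·z]].
At the point, J = [[1.0000, 0.0000, -5.0000], [6.0000, -2.5000, 2.5000], [0.5000, 0.0000, 0.0000]] (det J = -6.2500).
Solving J·Δ = −F gives Δ = (-1.5000, -2.4500, -0.1500).
Then the next iterate is (x, y, z)₁ = (-0.5000, -2.9500, 0.3500).

(-0.5000, -2.9500, 0.3500)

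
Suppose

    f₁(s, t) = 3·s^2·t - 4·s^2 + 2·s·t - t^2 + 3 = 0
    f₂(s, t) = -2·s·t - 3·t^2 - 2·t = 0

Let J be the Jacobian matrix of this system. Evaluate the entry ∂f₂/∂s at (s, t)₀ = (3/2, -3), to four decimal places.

6.0000

∂f₂/∂s = -2·t.
At (3/2, -3) this is 6.0000.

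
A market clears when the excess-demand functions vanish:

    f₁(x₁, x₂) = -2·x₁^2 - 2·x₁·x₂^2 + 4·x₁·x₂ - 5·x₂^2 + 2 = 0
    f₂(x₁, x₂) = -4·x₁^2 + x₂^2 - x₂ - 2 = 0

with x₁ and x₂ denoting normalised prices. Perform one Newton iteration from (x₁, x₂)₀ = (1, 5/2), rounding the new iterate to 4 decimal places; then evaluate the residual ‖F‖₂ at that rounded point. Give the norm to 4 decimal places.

At (1, 5/2): F = (-33.7500, -2.2500).
Jacobian J = [[-4·x₁ - 2·x₂^2 + 4·x₂, -4·x₁·x₂ + 4·x₁ - 10·x₂], [-8·x₁, 2·x₂ - 1]].
At the point, J = [[-6.5000, -31.0000], [-8.0000, 4.0000]] (det J = -274.0000).
Solving J·Δ = −F gives Δ = (-0.7473, -0.9320).
Then the next iterate is (x₁, x₂)₁ = (0.2527, 1.5680).
Re-evaluating at (0.2527, 1.5680): F = (-10.078489, -1.364805), so ‖F‖₂ = 10.1705.

10.1705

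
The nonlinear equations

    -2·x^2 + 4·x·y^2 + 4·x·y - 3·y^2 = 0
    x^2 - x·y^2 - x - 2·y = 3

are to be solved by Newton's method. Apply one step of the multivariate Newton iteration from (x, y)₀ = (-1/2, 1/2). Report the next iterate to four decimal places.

At (-1/2, 1/2): F = (-2.7500, -3.1250).
Jacobian J = [[-4·x + 4·y^2 + 4·y, 8·x·y + 4·x - 6·y], [2·x - y^2 - 1, -2·x·y - 2]].
At the point, J = [[5.0000, -7.0000], [-2.2500, -1.5000]] (det J = -23.2500).
Solving J·Δ = −F gives Δ = (-0.7634, -0.9382).
Then the next iterate is (x, y)₁ = (-1.2634, -0.4382).

(-1.2634, -0.4382)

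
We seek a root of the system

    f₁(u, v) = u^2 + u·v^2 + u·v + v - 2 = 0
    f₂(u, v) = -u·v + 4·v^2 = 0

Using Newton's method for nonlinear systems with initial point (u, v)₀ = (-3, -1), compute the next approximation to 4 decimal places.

At (-3, -1): F = (6.0000, 1.0000).
Jacobian J = [[2·u + v^2 + v, 2·u·v + u + 1], [-v, -u + 8·v]].
At the point, J = [[-6.0000, 4.0000], [1.0000, -5.0000]] (det J = 26.0000).
Solving J·Δ = −F gives Δ = (1.3077, 0.4615).
Then the next iterate is (u, v)₁ = (-1.6923, -0.5385).

(-1.6923, -0.5385)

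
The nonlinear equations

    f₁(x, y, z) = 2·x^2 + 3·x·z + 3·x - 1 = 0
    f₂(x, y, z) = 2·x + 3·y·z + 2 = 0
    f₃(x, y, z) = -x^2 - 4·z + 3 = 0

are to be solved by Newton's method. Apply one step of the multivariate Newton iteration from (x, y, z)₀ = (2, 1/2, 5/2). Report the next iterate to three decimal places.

(1.080, -0.189, 0.670)

At (2, 1/2, 5/2): F = (28.000, 9.750, -11.000).
Jacobian J = [[4·x + 3·z + 3, 0, 3·x], [2, 3·z, 3·y], [-2·x, 0, -4]].
At the point, J = [[18.500, 0.000, 6.000], [2.000, 7.500, 1.500], [-4.000, 0.000, -4.000]] (det J = -375.000).
Solving J·Δ = −F gives Δ = (-0.920, -0.689, -1.830).
Then the next iterate is (x, y, z)₁ = (1.080, -0.189, 0.670).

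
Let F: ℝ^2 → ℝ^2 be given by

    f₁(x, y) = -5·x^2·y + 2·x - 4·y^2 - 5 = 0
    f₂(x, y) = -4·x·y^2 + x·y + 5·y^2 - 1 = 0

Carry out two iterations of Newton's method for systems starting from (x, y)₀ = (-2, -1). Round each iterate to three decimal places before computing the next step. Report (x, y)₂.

At (-2, -1): F = (7.000, 14.000).
Jacobian J = [[-10·x·y + 2, -5·x^2 - 8·y], [-4·y^2 + y, -8·x·y + x + 10·y]].
At the point, J = [[-18.000, -12.000], [-5.000, -28.000]] (det J = 444.000).
Solving J·Δ = −F gives Δ = (0.063, 0.489).
Then the next iterate is (x, y)₁ = (-1.937, -0.511).
Round to (-1.937, -0.511) and repeat: F = (-0.33220, 3.31858), J = [[-7.89807, -14.67185], [-1.55548, -14.96546]].
Δ = (-0.563, 0.280), so (x, y)₂ = (-2.500, -0.231).

(-2.500, -0.231)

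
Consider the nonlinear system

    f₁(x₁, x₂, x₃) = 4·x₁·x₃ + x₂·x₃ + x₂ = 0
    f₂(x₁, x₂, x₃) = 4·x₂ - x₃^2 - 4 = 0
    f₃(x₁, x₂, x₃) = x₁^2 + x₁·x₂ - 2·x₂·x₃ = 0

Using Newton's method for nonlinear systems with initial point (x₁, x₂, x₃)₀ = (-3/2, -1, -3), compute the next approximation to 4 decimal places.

(-1.8140, -2.4756, 0.8171)

At (-3/2, -1, -3): F = (20.0000, -17.0000, -2.2500).
Jacobian J = [[4·x₃, x₃ + 1, 4·x₁ + x₂], [0, 4, -2·x₃], [2·x₁ + x₂, x₁ - 2·x₃, -2·x₂]].
At the point, J = [[-12.0000, -2.0000, -7.0000], [0.0000, 4.0000, 6.0000], [-4.0000, 4.5000, 2.0000]] (det J = 164.0000).
Solving J·Δ = −F gives Δ = (-0.3140, -1.4756, 3.8171).
Then the next iterate is (x₁, x₂, x₃)₁ = (-1.8140, -2.4756, 0.8171).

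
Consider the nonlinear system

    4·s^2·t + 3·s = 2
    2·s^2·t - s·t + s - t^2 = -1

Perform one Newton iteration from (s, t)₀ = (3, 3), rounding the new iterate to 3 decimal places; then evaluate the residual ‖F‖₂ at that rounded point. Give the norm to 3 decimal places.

34.468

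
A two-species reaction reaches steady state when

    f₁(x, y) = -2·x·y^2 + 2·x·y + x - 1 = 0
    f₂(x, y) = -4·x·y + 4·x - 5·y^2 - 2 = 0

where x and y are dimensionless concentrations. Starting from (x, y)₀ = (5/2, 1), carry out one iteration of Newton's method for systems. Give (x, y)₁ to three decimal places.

(-0.750, 0.650)

At (5/2, 1): F = (1.500, -7.000).
Jacobian J = [[-2·y^2 + 2·y + 1, -4·x·y + 2·x], [-4·y + 4, -4·x - 10·y]].
At the point, J = [[1.000, -5.000], [0.000, -20.000]] (det J = -20.000).
Solving J·Δ = −F gives Δ = (-3.250, -0.350).
Then the next iterate is (x, y)₁ = (-0.750, 0.650).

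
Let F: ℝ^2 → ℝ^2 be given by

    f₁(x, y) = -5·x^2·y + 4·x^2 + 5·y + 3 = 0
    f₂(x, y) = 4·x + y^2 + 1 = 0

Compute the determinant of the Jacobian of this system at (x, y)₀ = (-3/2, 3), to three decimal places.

J = [[-10·x·y + 8·x, -5·x^2 + 5], [4, 2·y]].
At the point, J = [[33.000, -6.250], [4.000, 6.000]].
det J = 223.000.

223.000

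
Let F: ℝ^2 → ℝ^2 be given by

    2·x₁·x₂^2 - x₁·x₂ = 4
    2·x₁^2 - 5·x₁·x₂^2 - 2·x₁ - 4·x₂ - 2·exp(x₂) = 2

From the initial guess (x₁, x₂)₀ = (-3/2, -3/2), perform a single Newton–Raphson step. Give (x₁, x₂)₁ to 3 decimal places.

(-2.910, 0.544)

At (-3/2, -3/2): F = (-13.000, 27.92874).
Jacobian J = [[2·x₂^2 - x₂, 4·x₁·x₂ - x₁], [4·x₁ - 5·x₂^2 - 2, -10·x₁·x₂ - 2·exp(x₂) - 4]].
At the point, J = [[6.000, 10.500], [-19.250, -26.94626]] (det J = 40.44744).
Solving J·Δ = −F gives Δ = (-1.410, 2.044).
Then the next iterate is (x₁, x₂)₁ = (-2.910, 0.544).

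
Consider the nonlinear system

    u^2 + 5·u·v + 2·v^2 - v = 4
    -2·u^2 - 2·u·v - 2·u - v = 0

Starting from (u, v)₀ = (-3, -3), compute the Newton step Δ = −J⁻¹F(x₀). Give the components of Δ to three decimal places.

At (-3, -3): F = (71.000, -27.000).
Jacobian J = [[2·u + 5·v, 5·u + 4·v - 1], [-4·u - 2·v - 2, -2·u - 1]].
At the point, J = [[-21.000, -28.000], [16.000, 5.000]] (det J = 343.000).
Solving J·Δ = −F gives Δ = (1.169, 1.659).

(1.169, 1.659)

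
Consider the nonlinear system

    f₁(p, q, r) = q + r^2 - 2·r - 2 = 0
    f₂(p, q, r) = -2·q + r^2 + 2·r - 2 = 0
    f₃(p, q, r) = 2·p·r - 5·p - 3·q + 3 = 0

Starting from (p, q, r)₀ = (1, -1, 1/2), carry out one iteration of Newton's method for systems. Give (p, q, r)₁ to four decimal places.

At (1, -1, 1/2): F = (-3.7500, 1.2500, 2.0000).
Jacobian J = [[0, 1, 2·r - 2], [0, -2, 2·r + 2], [2·r - 5, -3, 2·p]].
At the point, J = [[0.0000, 1.0000, -1.0000], [0.0000, -2.0000, 3.0000], [-4.0000, -3.0000, 2.0000]] (det J = -4.0000).
Solving J·Δ = −F gives Δ = (-3.8750, 10.0000, 6.2500).
Then the next iterate is (p, q, r)₁ = (-2.8750, 9.0000, 6.7500).

(-2.8750, 9.0000, 6.7500)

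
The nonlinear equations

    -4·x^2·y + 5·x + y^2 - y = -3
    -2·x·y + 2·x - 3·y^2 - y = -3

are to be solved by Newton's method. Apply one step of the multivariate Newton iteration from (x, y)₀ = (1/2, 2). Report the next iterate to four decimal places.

(1.6522, 0.9783)

At (1/2, 2): F = (5.5000, -12.0000).
Jacobian J = [[-8·x·y + 5, -4·x^2 + 2·y - 1], [-2·y + 2, -2·x - 6·y - 1]].
At the point, J = [[-3.0000, 2.0000], [-2.0000, -14.0000]] (det J = 46.0000).
Solving J·Δ = −F gives Δ = (1.1522, -1.0217).
Then the next iterate is (x, y)₁ = (1.6522, 0.9783).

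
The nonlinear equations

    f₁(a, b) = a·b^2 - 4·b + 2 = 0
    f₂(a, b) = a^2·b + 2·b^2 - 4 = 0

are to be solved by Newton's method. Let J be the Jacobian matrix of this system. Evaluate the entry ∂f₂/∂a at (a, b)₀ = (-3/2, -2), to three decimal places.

6.000

∂f₂/∂a = 2·a·b.
At (-3/2, -2) this is 6.000.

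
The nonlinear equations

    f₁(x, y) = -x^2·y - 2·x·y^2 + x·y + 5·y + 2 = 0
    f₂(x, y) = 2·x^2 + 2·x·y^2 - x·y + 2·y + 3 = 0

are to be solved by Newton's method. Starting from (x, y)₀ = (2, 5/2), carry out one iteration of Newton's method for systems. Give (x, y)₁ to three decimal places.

At (2, 5/2): F = (-15.500, 36.000).
Jacobian J = [[-2·x·y - 2·y^2 + y, -x^2 - 4·x·y + x + 5], [4·x + 2·y^2 - y, 4·x·y - x + 2]].
At the point, J = [[-20.000, -17.000], [18.000, 20.000]] (det J = -94.000).
Solving J·Δ = −F gives Δ = (3.213, -4.691).
Then the next iterate is (x, y)₁ = (5.213, -2.191).

(5.213, -2.191)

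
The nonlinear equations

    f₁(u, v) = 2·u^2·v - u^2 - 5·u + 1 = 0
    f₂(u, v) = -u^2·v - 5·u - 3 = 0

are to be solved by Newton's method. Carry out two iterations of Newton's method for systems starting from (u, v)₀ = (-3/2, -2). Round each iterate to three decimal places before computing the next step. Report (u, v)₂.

At (-3/2, -2): F = (-2.750, 9.000).
Jacobian J = [[4·u·v - 2·u - 5, 2·u^2], [-2·u·v - 5, -u^2]].
At the point, J = [[10.000, 4.500], [-11.000, -2.250]] (det J = 27.000).
Solving J·Δ = −F gives Δ = (1.271, -2.213).
Then the next iterate is (u, v)₁ = (-0.229, -4.213).
Round to (-0.229, -4.213) and repeat: F = (1.65069, -1.63407), J = [[-0.68289, 0.10488], [-6.92955, -0.05244]].
Δ = (-0.111, -16.463), so (u, v)₂ = (-0.340, -20.676).

(-0.340, -20.676)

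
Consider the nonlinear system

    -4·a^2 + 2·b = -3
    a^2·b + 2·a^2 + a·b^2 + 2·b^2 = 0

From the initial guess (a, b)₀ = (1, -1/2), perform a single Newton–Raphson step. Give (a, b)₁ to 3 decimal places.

At (1, -1/2): F = (-2.000, 2.250).
Jacobian J = [[-8·a, 2], [2·a·b + 4·a + b^2, a^2 + 2·a·b + 4·b]].
At the point, J = [[-8.000, 2.000], [3.250, -2.000]] (det J = 9.500).
Solving J·Δ = −F gives Δ = (0.053, 1.211).
Then the next iterate is (a, b)₁ = (1.053, 0.711).

(1.053, 0.711)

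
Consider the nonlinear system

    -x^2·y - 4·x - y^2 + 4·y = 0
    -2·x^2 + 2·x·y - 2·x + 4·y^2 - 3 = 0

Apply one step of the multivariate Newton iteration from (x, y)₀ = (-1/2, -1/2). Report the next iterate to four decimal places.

At (-1/2, -1/2): F = (-0.1250, -1.0000).
Jacobian J = [[-2·x·y - 4, -x^2 - 2·y + 4], [-4·x + 2·y - 2, 2·x + 8·y]].
At the point, J = [[-4.5000, 4.7500], [-1.0000, -5.0000]] (det J = 27.2500).
Solving J·Δ = −F gives Δ = (-0.1972, -0.1606).
Then the next iterate is (x, y)₁ = (-0.6972, -0.6606).

(-0.6972, -0.6606)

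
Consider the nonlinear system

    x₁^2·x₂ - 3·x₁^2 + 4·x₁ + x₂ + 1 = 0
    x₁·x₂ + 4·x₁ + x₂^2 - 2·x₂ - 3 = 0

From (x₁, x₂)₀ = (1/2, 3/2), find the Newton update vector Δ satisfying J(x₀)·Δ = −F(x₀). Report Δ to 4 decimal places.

(2.3800, -8.0600)

At (1/2, 3/2): F = (4.1250, -1.0000).
Jacobian J = [[2·x₁·x₂ - 6·x₁ + 4, x₁^2 + 1], [x₂ + 4, x₁ + 2·x₂ - 2]].
At the point, J = [[2.5000, 1.2500], [5.5000, 1.5000]] (det J = -3.1250).
Solving J·Δ = −F gives Δ = (2.3800, -8.0600).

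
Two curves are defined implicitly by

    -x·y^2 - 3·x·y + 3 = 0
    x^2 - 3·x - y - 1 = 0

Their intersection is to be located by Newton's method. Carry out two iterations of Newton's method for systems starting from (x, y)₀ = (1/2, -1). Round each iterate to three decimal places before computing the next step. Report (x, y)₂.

(-0.401, -0.047)

At (1/2, -1): F = (4.000, -1.250).
Jacobian J = [[-y^2 - 3·y, -2·x·y - 3·x], [2·x - 3, -1]].
At the point, J = [[2.000, -0.500], [-2.000, -1.000]] (det J = -3.000).
Solving J·Δ = −F gives Δ = (-1.542, 1.833).
Then the next iterate is (x, y)₁ = (-1.042, 0.833).
Round to (-1.042, 0.833) and repeat: F = (6.32699, 2.37876), J = [[-3.19289, 4.86197], [-5.084, -1.000]].
Δ = (0.641, -0.880), so (x, y)₂ = (-0.401, -0.047).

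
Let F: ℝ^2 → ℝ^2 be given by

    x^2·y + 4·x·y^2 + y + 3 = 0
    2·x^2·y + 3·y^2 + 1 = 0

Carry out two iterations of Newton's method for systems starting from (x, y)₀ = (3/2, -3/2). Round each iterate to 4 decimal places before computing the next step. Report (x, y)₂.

(1.0529, -0.0390)

At (3/2, -3/2): F = (11.6250, 1.0000).
Jacobian J = [[2·x·y + 4·y^2, x^2 + 8·x·y + 1], [4·x·y, 2·x^2 + 6·y]].
At the point, J = [[4.5000, -14.7500], [-9.0000, -4.5000]] (det J = -153.0000).
Solving J·Δ = −F gives Δ = (-0.2455, 0.7132).
Then the next iterate is (x, y)₁ = (1.2545, -0.7868).
Round to (1.2545, -0.7868) and repeat: F = (4.081372, 0.380678), J = [[0.502136, -5.322555], [-3.948162, -1.573260]].
Δ = (-0.2016, 0.7478), so (x, y)₂ = (1.0529, -0.0390).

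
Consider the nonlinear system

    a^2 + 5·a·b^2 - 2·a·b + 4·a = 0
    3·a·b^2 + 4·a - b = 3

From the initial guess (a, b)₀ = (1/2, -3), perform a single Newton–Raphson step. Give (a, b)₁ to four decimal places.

At (1/2, -3): F = (27.7500, 15.5000).
Jacobian J = [[2·a + 5·b^2 - 2·b + 4, 10·a·b - 2·a], [3·b^2 + 4, 6·a·b - 1]].
At the point, J = [[56.0000, -16.0000], [31.0000, -10.0000]] (det J = -64.0000).
Solving J·Δ = −F gives Δ = (-0.4609, 0.1211).
Then the next iterate is (a, b)₁ = (0.0391, -2.8789).

(0.0391, -2.8789)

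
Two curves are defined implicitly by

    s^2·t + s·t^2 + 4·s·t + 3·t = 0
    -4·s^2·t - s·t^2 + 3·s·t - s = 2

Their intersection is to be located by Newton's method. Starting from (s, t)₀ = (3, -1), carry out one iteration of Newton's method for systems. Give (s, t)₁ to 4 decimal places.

(3.6471, 0.4902)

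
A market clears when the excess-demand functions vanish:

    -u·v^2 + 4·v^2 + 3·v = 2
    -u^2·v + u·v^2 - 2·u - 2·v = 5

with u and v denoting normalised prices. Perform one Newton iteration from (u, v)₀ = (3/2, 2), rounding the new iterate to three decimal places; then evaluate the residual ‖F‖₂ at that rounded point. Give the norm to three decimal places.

2.351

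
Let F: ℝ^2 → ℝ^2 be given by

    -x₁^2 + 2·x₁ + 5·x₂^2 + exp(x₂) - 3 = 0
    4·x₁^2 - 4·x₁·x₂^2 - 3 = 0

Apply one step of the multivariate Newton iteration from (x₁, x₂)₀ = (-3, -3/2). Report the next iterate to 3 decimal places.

(-1.554, -1.159)

At (-3, -3/2): F = (-6.52687, 60.000).
Jacobian J = [[-2·x₁ + 2, 10·x₂ + exp(x₂)], [8·x₁ - 4·x₂^2, -8·x₁·x₂]].
At the point, J = [[8.000, -14.77687], [-33.000, -36.000]] (det J = -775.63670).
Solving J·Δ = −F gives Δ = (1.446, 0.341).
Then the next iterate is (x₁, x₂)₁ = (-1.554, -1.159).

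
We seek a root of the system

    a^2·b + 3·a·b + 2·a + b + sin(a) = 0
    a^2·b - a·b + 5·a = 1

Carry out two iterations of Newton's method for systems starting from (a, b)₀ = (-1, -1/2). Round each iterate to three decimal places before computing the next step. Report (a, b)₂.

(0.187, -0.305)

At (-1, -1/2): F = (-2.34147, -7.000).
Jacobian J = [[2·a·b + 3·b + cos(a) + 2, a^2 + 3·a + 1], [2·a·b - b + 5, a^2 - a]].
At the point, J = [[2.04030, -1.000], [6.500, 2.000]] (det J = 10.58060).
Solving J·Δ = −F gives Δ = (1.104, -0.089).
Then the next iterate is (a, b)₁ = (0.104, -0.589).
Round to (0.104, -0.589) and repeat: F = (-0.46733, -0.42511), J = [[1.10508, 1.32282], [5.46649, -0.09318]].
Δ = (0.083, 0.284), so (a, b)₂ = (0.187, -0.305).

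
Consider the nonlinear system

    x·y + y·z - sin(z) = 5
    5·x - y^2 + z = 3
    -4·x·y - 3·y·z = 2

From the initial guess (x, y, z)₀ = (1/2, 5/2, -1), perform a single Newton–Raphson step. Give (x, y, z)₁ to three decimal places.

At (1/2, 5/2, -1): F = (-5.40853, -7.750, 0.500).
Jacobian J = [[y, x + z, y - cos(z)], [5, -2·y, 1], [-4·y, -4·x - 3·z, -3·y]].
At the point, J = [[2.500, -0.500, 1.95970], [5.000, -5.000, 1.000], [-10.000, 1.000, -7.500]] (det J = -10.68640).
Solving J·Δ = −F gives Δ = (-16.740, -14.191, 20.494).
Then the next iterate is (x, y, z)₁ = (-16.240, -11.691, 19.494).

(-16.240, -11.691, 19.494)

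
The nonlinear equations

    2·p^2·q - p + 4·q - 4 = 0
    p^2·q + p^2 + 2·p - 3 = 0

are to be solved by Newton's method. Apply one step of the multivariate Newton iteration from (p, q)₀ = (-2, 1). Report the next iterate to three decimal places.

(-2.778, -0.417)

At (-2, 1): F = (10.000, 1.000).
Jacobian J = [[4·p·q - 1, 2·p^2 + 4], [2·p·q + 2·p + 2, p^2]].
At the point, J = [[-9.000, 12.000], [-6.000, 4.000]] (det J = 36.000).
Solving J·Δ = −F gives Δ = (-0.778, -1.417).
Then the next iterate is (p, q)₁ = (-2.778, -0.417).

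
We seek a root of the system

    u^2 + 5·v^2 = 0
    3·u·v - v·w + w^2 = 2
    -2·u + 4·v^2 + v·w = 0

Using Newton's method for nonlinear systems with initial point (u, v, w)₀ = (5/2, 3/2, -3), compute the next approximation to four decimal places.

At (5/2, 3/2, -3): F = (17.5000, 22.7500, -0.5000).
Jacobian J = [[2·u, 10·v, 0], [3·v, 3·u - w, -v + 2·w], [-2, 8·v + w, v]].
At the point, J = [[5.0000, 15.0000, 0.0000], [4.5000, 10.5000, -7.5000], [-2.0000, 9.0000, 1.5000]] (det J = 540.0000).
Solving J·Δ = −F gives Δ = (-1.8542, -0.5486, 1.1528).
Then the next iterate is (u, v, w)₁ = (0.6458, 0.9514, -1.8472).

(0.6458, 0.9514, -1.8472)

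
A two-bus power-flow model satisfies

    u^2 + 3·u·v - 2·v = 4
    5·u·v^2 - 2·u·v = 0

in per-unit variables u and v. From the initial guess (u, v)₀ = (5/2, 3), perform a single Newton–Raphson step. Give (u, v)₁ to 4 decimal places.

(1.4860, 2.1721)

At (5/2, 3): F = (18.7500, 97.5000).
Jacobian J = [[2·u + 3·v, 3·u - 2], [5·v^2 - 2·v, 10·u·v - 2·u]].
At the point, J = [[14.0000, 5.5000], [39.0000, 70.0000]] (det J = 765.5000).
Solving J·Δ = −F gives Δ = (-1.0140, -0.8279).
Then the next iterate is (u, v)₁ = (1.4860, 2.1721).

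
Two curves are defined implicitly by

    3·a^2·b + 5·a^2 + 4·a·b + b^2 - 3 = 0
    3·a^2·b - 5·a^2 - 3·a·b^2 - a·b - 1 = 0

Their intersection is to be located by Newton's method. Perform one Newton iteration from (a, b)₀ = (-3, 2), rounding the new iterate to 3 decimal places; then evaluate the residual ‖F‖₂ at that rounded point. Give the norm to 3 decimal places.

25.464

At (-3, 2): F = (76.000, 50.000).
Jacobian J = [[6·a·b + 10·a + 4·b, 3·a^2 + 4·a + 2·b], [6·a·b - 10·a - 3·b^2 - b, 3·a^2 - 6·a·b - a]].
At the point, J = [[-58.000, 19.000], [-20.000, 66.000]] (det J = -3448.000).
Solving J·Δ = −F gives Δ = (1.179, -0.400).
Then the next iterate is (a, b)₁ = (-1.821, 1.600).
Re-evaluating at (-1.821, 1.600): F = (20.40280, 15.23567), so ‖F‖₂ = 25.464.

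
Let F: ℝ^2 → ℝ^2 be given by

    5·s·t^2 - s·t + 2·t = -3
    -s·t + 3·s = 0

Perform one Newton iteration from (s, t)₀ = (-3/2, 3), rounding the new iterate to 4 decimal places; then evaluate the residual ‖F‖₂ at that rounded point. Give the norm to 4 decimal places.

0.0006

At (-3/2, 3): F = (-54.0000, 0.0000).
Jacobian J = [[5·t^2 - t, 10·s·t - s + 2], [-t + 3, -s]].
At the point, J = [[42.0000, -41.5000], [0.0000, 1.5000]] (det J = 63.0000).
Solving J·Δ = −F gives Δ = (1.2857, 0.0000).
Then the next iterate is (s, t)₁ = (-0.2143, 3.0000).
Re-evaluating at (-0.2143, 3.0000): F = (-0.0006, 0.0000), so ‖F‖₂ = 0.0006.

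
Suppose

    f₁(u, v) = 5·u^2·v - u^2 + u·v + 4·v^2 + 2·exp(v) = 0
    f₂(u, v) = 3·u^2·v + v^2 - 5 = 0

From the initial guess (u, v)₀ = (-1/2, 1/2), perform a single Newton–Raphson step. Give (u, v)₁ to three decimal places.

(-4.661, -0.567)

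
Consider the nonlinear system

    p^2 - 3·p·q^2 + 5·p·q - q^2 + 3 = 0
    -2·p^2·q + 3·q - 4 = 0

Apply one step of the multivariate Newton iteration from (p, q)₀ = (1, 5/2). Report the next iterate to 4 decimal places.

(0.7990, 1.9903)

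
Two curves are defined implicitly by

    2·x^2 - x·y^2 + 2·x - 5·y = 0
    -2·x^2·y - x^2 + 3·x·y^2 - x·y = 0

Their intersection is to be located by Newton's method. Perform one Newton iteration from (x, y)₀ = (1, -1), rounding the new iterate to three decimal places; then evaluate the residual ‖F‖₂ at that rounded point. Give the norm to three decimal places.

At (1, -1): F = (8.000, 5.000).
Jacobian J = [[4·x - y^2 + 2, -2·x·y - 5], [-4·x·y - 2·x + 3·y^2 - y, -2·x^2 + 6·x·y - x]].
At the point, J = [[5.000, -3.000], [6.000, -9.000]] (det J = -27.000).
Solving J·Δ = −F gives Δ = (-2.111, -0.852).
Then the next iterate is (x, y)₁ = (-1.111, -1.852).
Re-evaluating at (-1.111, -1.852): F = (13.31727, -10.15184), so ‖F‖₂ = 16.745.

16.745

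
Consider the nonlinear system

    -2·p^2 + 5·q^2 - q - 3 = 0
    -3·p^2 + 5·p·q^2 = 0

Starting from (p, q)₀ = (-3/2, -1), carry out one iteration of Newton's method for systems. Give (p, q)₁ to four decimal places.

At (-3/2, -1): F = (-1.5000, -14.2500).
Jacobian J = [[-4·p, 10·q - 1], [-6·p + 5·q^2, 10·p·q]].
At the point, J = [[6.0000, -11.0000], [14.0000, 15.0000]] (det J = 244.0000).
Solving J·Δ = −F gives Δ = (0.7346, 0.2643).
Then the next iterate is (p, q)₁ = (-0.7654, -0.7357).

(-0.7654, -0.7357)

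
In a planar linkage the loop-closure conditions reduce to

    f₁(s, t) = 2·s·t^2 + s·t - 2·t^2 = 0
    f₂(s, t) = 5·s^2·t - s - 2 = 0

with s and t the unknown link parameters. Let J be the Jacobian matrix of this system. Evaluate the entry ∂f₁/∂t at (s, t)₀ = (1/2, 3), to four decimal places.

-5.5000

∂f₁/∂t = 4·s·t + s - 4·t.
At (1/2, 3) this is -5.5000.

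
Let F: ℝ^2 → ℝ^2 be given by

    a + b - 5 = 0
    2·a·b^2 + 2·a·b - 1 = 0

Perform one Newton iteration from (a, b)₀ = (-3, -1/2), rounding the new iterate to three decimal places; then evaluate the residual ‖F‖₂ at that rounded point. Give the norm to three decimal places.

At (-3, -1/2): F = (-8.500, 0.500).
Jacobian J = [[1, 1], [2·b^2 + 2·b, 4·a·b + 2·a]].
At the point, J = [[1.000, 1.000], [-0.500, 0.000]] (det J = 0.500).
Solving J·Δ = −F gives Δ = (1.000, 7.500).
Then the next iterate is (a, b)₁ = (-2.000, 7.000).
Re-evaluating at (-2.000, 7.000): F = (0.000, -225.000), so ‖F‖₂ = 225.000.

225.000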